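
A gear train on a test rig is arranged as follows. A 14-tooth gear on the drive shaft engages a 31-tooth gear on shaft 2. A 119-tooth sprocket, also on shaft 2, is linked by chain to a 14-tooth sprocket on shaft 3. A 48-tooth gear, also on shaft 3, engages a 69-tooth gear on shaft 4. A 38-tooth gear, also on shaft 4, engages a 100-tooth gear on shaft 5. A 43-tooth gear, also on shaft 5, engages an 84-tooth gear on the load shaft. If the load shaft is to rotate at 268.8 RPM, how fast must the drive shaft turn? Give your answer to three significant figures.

517 RPM

Overall ratio R = 2.2143 × 0.11765 × 1.4375 × 2.6316 × 1.9535 = 1.9251.
Required input speed = output speed × R = 268.8 × 1.9251 = 517.46 RPM.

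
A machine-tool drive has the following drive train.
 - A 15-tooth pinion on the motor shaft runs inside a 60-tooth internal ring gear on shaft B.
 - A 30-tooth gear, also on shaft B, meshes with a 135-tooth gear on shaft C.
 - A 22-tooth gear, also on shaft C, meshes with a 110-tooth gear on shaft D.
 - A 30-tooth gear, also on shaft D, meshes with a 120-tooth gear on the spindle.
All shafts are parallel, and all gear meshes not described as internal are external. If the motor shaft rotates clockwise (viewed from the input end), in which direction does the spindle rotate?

the motor shaft → shaft B: internal mesh, same direction → CW.
shaft B → shaft C: external mesh, 1 reversal → CCW.
shaft C → shaft D: external mesh, 1 reversal → CW.
shaft D → the spindle: external mesh, 1 reversal → CCW.
3 reversals in total — an odd number — so the spindle turns opposite to the motor shaft.

counterclockwise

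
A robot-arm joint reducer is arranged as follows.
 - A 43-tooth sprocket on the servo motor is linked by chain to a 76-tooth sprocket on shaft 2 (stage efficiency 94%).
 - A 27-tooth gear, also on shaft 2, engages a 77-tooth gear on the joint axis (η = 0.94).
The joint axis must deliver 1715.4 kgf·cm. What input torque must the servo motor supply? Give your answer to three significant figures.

Overall ratio R = 1.7674 × 2.8519 = 5.0405; overall efficiency η = 0.94 × 0.94 = 0.8836.
Input torque = output torque / (R × η) = 1715.4 / (5.0405 × 0.8836) = 385.16 kgf·cm.

385 kgf·cm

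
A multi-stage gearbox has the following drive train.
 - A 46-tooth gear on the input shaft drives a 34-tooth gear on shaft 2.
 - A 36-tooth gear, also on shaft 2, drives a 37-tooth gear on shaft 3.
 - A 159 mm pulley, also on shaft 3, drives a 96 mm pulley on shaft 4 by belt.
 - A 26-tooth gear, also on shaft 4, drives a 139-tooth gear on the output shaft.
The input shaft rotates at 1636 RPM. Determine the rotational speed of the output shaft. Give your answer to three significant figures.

667 RPM

gear mesh 34/46 = 0.73913 → 1636/0.73913 = 2213.4 RPM
gear mesh 37/36 = 1.0278 → 2213.4/1.0278 = 2153.6 RPM
belt 96/159 = 0.60377 → 2153.6/0.60377 = 3566.9 RPM
gear mesh 139/26 = 5.3462 → 3566.9/5.3462 = 667.19 RPM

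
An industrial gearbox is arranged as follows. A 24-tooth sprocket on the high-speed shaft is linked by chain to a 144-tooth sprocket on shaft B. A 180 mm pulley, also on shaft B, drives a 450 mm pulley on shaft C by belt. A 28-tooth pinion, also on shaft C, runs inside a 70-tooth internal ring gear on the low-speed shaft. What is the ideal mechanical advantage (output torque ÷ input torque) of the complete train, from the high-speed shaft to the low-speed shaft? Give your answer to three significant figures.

37.5

Each stage contributes driven/driver: chain 144/24 = 6, belt 450/180 = 2.5, internal gear 70/28 = 2.5.
Overall: 6 × 2.5 × 2.5 = 37.5.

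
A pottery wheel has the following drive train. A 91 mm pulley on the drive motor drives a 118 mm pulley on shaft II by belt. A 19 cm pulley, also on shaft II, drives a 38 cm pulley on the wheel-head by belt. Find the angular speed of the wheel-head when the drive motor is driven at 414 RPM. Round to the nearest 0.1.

159.6 RPM

the drive motor → shaft II (belt, 118/91): 414 ÷ 1.2967 = 319.27 RPM
shaft II → the wheel-head (belt, 38/19): 319.27 ÷ 2 = 159.64 RPM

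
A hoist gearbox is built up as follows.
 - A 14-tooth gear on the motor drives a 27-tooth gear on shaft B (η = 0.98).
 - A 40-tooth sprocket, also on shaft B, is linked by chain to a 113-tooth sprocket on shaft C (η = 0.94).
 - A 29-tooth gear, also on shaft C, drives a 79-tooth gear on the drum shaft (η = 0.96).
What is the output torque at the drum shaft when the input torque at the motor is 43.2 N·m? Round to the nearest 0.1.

567.0 N·m

After the gear mesh (27/14): 43.2 × 1.9286 × 0.98 = 81.648 N·m
After the chain (113/40): 81.648 × 2.825 × 0.94 = 216.82 N·m
After the gear mesh (79/29): 216.82 × 2.7241 × 0.96 = 567.01 N·m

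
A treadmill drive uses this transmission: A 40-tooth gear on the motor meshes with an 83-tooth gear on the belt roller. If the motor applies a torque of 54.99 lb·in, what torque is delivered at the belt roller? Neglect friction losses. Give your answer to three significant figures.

114 lb·in

Gear mesh: ratio = 83/40 = 2.075; torque at the belt roller = 54.99 × 2.075 = 114.1 lb·in.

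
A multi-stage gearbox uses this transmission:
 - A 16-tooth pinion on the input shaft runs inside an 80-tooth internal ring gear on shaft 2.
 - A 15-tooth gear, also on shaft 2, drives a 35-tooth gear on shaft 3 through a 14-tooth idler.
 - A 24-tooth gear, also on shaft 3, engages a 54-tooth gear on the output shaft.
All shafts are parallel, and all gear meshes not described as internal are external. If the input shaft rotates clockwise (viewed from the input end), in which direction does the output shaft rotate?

the input shaft → shaft 2: internal mesh, same direction → CW.
shaft 2 → shaft 3: driver → idler → driven is 2 external meshes, 2 reversals → CW.
shaft 3 → the output shaft: external mesh, 1 reversal → CCW.
3 reversals in total — an odd number — so the output shaft turns opposite to the input shaft.

anticlockwise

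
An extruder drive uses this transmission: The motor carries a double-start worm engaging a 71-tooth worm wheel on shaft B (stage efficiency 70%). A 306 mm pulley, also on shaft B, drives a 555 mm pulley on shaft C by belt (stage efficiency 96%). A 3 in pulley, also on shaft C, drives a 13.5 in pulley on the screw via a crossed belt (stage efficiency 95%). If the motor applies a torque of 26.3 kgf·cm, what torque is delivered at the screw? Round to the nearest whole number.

Worm: ratio = 71/2 = 35.5; torque at shaft B = 26.3 × 35.5 × 0.70 = 653.55 kgf·cm.
Belt: ratio = 555/306 = 1.8137; torque at shaft C = 653.55 × 1.8137 × 0.96 = 1138 kgf·cm.
Belt: ratio = 13.5/3 = 4.5; torque at the screw = 1138 × 4.5 × 0.95 = 4864.8 kgf·cm.

4865 kgf·cm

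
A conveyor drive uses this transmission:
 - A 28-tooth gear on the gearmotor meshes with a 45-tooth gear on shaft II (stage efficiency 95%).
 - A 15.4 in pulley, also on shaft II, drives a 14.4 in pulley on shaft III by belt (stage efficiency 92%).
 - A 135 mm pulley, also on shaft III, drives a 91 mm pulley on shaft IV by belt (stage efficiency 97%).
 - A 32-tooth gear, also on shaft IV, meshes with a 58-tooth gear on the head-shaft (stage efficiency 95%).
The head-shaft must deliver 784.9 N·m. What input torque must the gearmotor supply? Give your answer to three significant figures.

531 N·m

Overall ratio R = 1.6071 × 0.93506 × 0.67407 × 1.8125 = 1.836; overall efficiency η = 0.95 × 0.92 × 0.97 × 0.95 = 0.8054.
Input torque = output torque / (R × η) = 784.9 / (1.836 × 0.8054) = 530.79 N·m.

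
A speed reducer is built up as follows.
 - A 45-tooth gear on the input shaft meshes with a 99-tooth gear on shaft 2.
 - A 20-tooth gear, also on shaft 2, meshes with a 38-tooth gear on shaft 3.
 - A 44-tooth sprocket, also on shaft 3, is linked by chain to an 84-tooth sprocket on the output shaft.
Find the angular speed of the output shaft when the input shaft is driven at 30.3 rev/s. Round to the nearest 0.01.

3.80 rev/s

Gear mesh: ratio = 99/45 = 2.2, so shaft 2 turns at 30.3 / 2.2 = 13.773 rev/s.
Gear mesh: ratio = 38/20 = 1.9, so shaft 3 turns at 13.773 / 1.9 = 7.2488 rev/s.
Chain: ratio = 84/44 = 1.9091, so the output shaft turns at 7.2488 / 1.9091 = 3.797 rev/s.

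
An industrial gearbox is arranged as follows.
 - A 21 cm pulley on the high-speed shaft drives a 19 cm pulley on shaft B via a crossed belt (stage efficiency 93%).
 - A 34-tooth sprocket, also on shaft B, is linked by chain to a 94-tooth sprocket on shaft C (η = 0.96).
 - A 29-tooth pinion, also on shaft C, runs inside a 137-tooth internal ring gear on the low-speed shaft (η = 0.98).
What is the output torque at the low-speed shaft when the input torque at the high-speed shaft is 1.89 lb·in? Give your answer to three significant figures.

After the belt (19/21): 1.89 × 0.90476 × 0.93 = 1.5903 lb·in
After the chain (94/34): 1.5903 × 2.7647 × 0.96 = 4.2208 lb·in
After the internal gear (137/29): 4.2208 × 4.7241 × 0.98 = 19.541 lb·in

19.5 lb·in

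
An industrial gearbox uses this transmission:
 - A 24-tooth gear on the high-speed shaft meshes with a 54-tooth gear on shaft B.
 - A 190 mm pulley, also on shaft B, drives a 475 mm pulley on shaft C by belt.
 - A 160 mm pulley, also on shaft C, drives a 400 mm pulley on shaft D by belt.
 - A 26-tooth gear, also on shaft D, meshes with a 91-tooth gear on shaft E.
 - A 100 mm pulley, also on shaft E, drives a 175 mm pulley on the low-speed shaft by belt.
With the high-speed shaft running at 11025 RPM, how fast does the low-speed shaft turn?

128 RPM

Gear mesh: ratio = 54/24 = 2.25, so shaft B turns at 11025 / 2.25 = 4900 RPM.
Belt: ratio = 475/190 = 2.5, so shaft C turns at 4900 / 2.5 = 1960 RPM.
Belt: ratio = 400/160 = 2.5, so shaft D turns at 1960 / 2.5 = 784 RPM.
Gear mesh: ratio = 91/26 = 3.5, so shaft E turns at 784 / 3.5 = 224 RPM.
Belt: ratio = 175/100 = 1.75, so the low-speed shaft turns at 224 / 1.75 = 128 RPM.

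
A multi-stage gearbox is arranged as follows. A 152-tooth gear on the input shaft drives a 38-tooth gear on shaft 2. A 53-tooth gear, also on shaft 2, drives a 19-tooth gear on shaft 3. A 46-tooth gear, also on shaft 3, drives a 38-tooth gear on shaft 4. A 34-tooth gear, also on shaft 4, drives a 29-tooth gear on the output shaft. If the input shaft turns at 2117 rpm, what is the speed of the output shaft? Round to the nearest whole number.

gear mesh 38/152 = 0.25 → 2117/0.25 = 8468 rpm
gear mesh 19/53 = 0.35849 → 8468/0.35849 = 23621 rpm
gear mesh 38/46 = 0.82609 → 23621/0.82609 = 28594 rpm
gear mesh 29/34 = 0.85294 → 28594/0.85294 = 33524 rpm

33524 rpm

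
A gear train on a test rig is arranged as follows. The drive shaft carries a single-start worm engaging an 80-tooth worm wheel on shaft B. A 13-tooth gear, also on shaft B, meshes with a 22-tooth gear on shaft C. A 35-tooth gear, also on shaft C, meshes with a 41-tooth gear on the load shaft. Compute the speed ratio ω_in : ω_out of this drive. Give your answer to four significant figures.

158.6

Each stage contributes driven/driver: worm 80/1 = 80, gear mesh 22/13 = 1.6923, gear mesh 41/35 = 1.1714.
Overall: 80 × 1.6923 × 1.1714 = 158.59.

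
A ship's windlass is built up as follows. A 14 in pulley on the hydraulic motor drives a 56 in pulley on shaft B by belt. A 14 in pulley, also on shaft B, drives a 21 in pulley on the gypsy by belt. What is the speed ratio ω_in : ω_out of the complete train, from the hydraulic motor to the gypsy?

6

Each stage contributes driven/driver: belt 56/14 = 4, belt 21/14 = 1.5.
Overall: 4 × 1.5 = 6.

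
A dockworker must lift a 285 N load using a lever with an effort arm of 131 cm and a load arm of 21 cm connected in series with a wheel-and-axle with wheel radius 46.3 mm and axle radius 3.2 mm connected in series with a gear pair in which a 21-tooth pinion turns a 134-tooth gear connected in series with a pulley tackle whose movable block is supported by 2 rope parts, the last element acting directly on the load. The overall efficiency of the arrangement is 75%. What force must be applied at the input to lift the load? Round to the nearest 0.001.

Lever MA = effort arm / load arm = 131/21 = 6.2381.
Wheel-and-axle MA = R/r = 46.3/3.2 = 14.469.
Gear pair MA = 134/21 = 6.381.
Block-and-tackle MA = number of supporting rope parts = 2.
Combined ideal MA = 6.2381 × 14.469 × 6.381 × 2 = 1151.9.
Actual MA = 1151.9 × 0.75 = 863.89.
Effort = load / actual MA = 285 / 863.89 = 0.3299 N.

0.330 N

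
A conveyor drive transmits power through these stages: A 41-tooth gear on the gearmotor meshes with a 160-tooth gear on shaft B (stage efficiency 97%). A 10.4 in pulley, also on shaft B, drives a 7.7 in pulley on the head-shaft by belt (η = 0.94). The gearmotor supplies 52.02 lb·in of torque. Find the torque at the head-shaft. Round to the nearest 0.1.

137.0 lb·in

Gear mesh: ratio = 160/41 = 3.9024; torque at shaft B = 52.02 × 3.9024 × 0.97 = 196.91 lb·in.
Belt: ratio = 7.7/10.4 = 0.74038; torque at the head-shaft = 196.91 × 0.74038 × 0.94 = 137.05 lb·in.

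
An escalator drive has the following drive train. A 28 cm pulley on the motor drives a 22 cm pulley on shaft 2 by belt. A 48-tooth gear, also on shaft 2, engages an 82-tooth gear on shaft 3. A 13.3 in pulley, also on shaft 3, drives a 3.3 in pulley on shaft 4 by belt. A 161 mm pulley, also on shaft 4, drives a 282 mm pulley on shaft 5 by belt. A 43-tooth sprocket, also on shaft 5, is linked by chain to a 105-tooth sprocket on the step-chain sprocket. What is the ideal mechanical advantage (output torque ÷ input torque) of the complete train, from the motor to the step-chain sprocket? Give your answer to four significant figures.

Each stage contributes driven/driver: belt 22/28 = 0.78571, gear mesh 82/48 = 1.7083, belt 3.3/13.3 = 0.24812, belt 282/161 = 1.7516, chain 105/43 = 2.4419.
Overall: 0.78571 × 1.7083 × 0.24812 × 1.7516 × 2.4419 = 1.4244.

1.424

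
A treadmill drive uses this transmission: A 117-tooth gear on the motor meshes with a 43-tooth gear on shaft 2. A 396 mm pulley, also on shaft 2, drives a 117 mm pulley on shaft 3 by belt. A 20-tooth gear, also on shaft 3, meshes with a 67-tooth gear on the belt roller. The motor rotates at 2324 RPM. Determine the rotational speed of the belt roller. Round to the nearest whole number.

gear mesh 43/117 = 0.36752 → 2324/0.36752 = 6323.4 RPM
belt 117/396 = 0.29545 → 6323.4/0.29545 = 21402 RPM
gear mesh 67/20 = 3.35 → 21402/3.35 = 6388.8 RPM

6389 RPM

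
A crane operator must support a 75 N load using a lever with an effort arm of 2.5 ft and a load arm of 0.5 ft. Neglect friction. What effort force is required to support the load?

15 N

Lever MA = effort arm / load arm = 2.5/0.5 = 5.
Effort = load / MA = 75 / 5 = 15 N.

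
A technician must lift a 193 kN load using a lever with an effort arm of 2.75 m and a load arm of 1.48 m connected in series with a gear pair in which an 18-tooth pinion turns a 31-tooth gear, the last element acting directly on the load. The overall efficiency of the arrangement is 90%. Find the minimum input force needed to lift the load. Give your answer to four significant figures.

Lever MA = effort arm / load arm = 2.75/1.48 = 1.8581.
Gear pair MA = 31/18 = 1.7222.
Combined ideal MA = 1.8581 × 1.7222 = 3.2001.
Actual MA = 3.2001 × 0.90 = 2.8801.
Effort = load / actual MA = 193 / 2.8801 = 67.012 kN.

67.01 kN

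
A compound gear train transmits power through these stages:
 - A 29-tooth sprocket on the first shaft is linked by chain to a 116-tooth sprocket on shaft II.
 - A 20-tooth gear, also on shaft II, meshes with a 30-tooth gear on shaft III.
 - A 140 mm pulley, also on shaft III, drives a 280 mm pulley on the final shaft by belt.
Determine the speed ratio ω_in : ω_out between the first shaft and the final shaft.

12

Each stage contributes driven/driver: chain 116/29 = 4, gear mesh 30/20 = 1.5, belt 280/140 = 2.
Overall: 4 × 1.5 × 2 = 12.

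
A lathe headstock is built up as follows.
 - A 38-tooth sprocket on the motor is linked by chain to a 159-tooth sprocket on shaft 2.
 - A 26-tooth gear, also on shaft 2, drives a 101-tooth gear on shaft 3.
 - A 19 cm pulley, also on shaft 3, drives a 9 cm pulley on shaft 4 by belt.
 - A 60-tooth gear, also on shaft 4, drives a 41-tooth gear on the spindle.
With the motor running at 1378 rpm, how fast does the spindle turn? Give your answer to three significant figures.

the motor → shaft 2 (chain, 159/38): 1378 ÷ 4.1842 = 329.33 rpm
shaft 2 → shaft 3 (gear mesh, 101/26): 329.33 ÷ 3.8846 = 84.779 rpm
shaft 3 → shaft 4 (belt, 9/19): 84.779 ÷ 0.47368 = 178.98 rpm
shaft 4 → the spindle (gear mesh, 41/60): 178.98 ÷ 0.68333 = 261.92 rpm

262 rpm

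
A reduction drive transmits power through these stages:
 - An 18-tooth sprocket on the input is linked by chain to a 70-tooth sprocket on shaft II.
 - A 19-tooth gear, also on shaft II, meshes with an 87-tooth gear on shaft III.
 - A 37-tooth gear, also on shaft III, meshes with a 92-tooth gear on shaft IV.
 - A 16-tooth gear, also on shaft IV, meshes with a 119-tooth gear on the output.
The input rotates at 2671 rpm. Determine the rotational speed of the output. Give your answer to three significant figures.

chain 70/18 = 3.8889 → 2671/3.8889 = 686.83 rpm
gear mesh 87/19 = 4.5789 → 686.83/4.5789 = 150 rpm
gear mesh 92/37 = 2.4865 → 150/2.4865 = 60.325 rpm
gear mesh 119/16 = 7.4375 → 60.325/7.4375 = 8.1109 rpm

8.11 rpm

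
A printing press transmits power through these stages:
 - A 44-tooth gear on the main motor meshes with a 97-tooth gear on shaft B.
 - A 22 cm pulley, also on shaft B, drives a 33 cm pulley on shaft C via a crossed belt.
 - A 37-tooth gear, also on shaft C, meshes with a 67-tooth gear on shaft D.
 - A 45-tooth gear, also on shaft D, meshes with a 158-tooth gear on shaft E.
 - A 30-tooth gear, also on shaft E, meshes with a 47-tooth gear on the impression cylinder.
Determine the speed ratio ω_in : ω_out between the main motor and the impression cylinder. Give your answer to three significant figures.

32.9

Each stage contributes driven/driver: gear mesh 97/44 = 2.2045, belt 33/22 = 1.5, gear mesh 67/37 = 1.8108, gear mesh 158/45 = 3.5111, gear mesh 47/30 = 1.5667.
Overall: 2.2045 × 1.5 × 1.8108 × 3.5111 × 1.5667 = 32.939.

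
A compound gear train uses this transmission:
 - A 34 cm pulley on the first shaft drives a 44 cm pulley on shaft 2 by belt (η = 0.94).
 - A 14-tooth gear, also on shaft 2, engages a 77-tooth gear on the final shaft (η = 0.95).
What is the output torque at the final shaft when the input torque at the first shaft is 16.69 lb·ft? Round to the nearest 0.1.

belt 44/34 = 1.2941 → τ = 16.69·1.2941·0.94 = 20.303 lb·ft
gear mesh 77/14 = 5.5 → τ = 20.303·5.5·0.95 = 106.08 lb·ft

106.1 lb·ft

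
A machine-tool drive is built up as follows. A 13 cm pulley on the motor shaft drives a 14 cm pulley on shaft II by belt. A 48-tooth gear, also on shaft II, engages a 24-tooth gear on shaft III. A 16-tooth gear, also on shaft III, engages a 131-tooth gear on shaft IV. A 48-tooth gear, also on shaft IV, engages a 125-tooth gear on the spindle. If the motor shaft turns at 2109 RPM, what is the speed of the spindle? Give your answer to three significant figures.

Belt: ratio = 14/13 = 1.0769, so shaft II turns at 2109 / 1.0769 = 1958.4 RPM.
Gear mesh: ratio = 24/48 = 0.5, so shaft III turns at 1958.4 / 0.5 = 3916.7 RPM.
Gear mesh: ratio = 131/16 = 8.1875, so shaft IV turns at 3916.7 / 8.1875 = 478.38 RPM.
Gear mesh: ratio = 125/48 = 2.6042, so the spindle turns at 478.38 / 2.6042 = 183.7 RPM.

184 RPM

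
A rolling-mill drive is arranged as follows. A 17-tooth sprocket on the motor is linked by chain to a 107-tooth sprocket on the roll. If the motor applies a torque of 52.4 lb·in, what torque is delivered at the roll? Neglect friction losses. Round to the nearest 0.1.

chain 107/17 = 6.2941 → τ = 52.4·6.2941 = 329.81 lb·in

329.8 lb·in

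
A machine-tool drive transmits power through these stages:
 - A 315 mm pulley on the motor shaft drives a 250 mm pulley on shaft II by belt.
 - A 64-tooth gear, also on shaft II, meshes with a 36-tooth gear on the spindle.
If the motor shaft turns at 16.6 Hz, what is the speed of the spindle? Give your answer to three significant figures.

37.2 Hz

the motor shaft → shaft II (belt, 250/315): 16.6 ÷ 0.79365 = 20.916 Hz
shaft II → the spindle (gear mesh, 36/64): 20.916 ÷ 0.5625 = 37.184 Hz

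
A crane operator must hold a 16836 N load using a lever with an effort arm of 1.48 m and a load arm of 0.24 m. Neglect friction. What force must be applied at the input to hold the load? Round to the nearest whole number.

Lever MA = effort arm / load arm = 1.48/0.24 = 6.1667.
Effort = load / MA = 16836 / 6.1667 = 2730.2 N.

2730 N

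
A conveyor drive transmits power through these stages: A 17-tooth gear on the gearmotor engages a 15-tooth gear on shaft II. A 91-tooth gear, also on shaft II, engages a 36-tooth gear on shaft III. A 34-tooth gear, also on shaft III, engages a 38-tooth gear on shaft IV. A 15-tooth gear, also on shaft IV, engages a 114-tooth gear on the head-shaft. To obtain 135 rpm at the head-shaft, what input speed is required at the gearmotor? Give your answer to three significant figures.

Overall ratio R = 0.88235 × 0.3956 × 1.1176 × 7.6 = 2.965.
Required input speed = output speed × R = 135 × 2.965 = 400.27 rpm.

400 rpm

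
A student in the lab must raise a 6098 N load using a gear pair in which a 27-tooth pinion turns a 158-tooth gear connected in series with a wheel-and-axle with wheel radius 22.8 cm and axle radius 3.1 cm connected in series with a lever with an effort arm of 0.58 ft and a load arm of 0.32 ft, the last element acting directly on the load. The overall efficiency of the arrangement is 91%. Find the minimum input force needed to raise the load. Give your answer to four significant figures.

85.90 N

Gear pair MA = 158/27 = 5.8519.
Wheel-and-axle MA = R/r = 22.8/3.1 = 7.3548.
Lever MA = effort arm / load arm = 0.58/0.32 = 1.8125.
Combined ideal MA = 5.8519 × 7.3548 × 1.8125 = 78.009.
Actual MA = 78.009 × 0.91 = 70.988.
Effort = load / actual MA = 6098 / 70.988 = 85.902 N.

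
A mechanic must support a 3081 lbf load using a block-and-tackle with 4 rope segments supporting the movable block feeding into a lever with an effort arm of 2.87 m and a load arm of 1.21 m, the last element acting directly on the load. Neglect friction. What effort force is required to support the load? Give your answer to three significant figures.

325 lbf

Block-and-tackle MA = number of supporting rope parts = 4.
Lever MA = effort arm / load arm = 2.87/1.21 = 2.3719.
Combined ideal MA = 4 × 2.3719 = 9.4876.
Effort = load / MA = 3081 / 9.4876 = 324.74 lbf.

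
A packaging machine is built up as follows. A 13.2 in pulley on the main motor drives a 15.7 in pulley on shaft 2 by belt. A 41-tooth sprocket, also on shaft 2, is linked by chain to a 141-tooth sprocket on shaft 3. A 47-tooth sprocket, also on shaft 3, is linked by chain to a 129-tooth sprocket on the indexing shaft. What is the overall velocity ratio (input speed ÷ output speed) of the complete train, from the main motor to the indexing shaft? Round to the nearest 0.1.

Each stage contributes driven/driver: belt 15.7/13.2 = 1.1894, chain 141/41 = 3.439, chain 129/47 = 2.7447.
Overall: 1.1894 × 3.439 × 2.7447 = 11.227.

11.2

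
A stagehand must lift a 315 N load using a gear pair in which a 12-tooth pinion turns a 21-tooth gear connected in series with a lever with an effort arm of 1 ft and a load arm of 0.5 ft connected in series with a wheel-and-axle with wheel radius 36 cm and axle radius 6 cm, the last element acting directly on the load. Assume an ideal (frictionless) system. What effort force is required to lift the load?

15 N

Gear pair MA = 21/12 = 1.75.
Lever MA = effort arm / load arm = 1/0.5 = 2.
Wheel-and-axle MA = R/r = 36/6 = 6.
Combined ideal MA = 1.75 × 2 × 6 = 21.
Effort = load / MA = 315 / 21 = 15 N.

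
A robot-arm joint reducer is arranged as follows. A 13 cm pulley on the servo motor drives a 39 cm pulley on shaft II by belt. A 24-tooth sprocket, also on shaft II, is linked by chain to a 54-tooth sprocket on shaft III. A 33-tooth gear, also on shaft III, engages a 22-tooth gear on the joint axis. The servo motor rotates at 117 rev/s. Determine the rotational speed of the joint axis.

belt 39/13 = 3 → 117/3 = 39 rev/s
chain 54/24 = 2.25 → 39/2.25 = 17.333 rev/s
gear mesh 22/33 = 0.66667 → 17.333/0.66667 = 26 rev/s

26 rev/s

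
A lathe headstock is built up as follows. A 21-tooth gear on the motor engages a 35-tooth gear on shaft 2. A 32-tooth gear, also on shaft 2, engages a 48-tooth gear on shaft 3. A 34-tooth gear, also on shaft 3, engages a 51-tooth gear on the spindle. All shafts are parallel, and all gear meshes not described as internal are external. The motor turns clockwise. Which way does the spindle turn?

counterclockwise

the motor → shaft 2: external mesh, 1 reversal → CCW.
shaft 2 → shaft 3: external mesh, 1 reversal → CW.
shaft 3 → the spindle: external mesh, 1 reversal → CCW.
3 reversals in total — an odd number — so the spindle turns opposite to the motor.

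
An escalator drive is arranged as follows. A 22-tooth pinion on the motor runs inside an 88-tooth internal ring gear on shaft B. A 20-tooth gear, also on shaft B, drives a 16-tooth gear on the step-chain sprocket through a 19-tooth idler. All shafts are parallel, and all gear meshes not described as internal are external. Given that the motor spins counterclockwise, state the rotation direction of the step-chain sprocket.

the motor → shaft B: internal mesh, same direction → CCW.
shaft B → the step-chain sprocket: driver → idler → driven is 2 external meshes, 2 reversals → CCW.
2 reversals in total — an even number — so the step-chain sprocket turns the same way as the motor.

counterclockwise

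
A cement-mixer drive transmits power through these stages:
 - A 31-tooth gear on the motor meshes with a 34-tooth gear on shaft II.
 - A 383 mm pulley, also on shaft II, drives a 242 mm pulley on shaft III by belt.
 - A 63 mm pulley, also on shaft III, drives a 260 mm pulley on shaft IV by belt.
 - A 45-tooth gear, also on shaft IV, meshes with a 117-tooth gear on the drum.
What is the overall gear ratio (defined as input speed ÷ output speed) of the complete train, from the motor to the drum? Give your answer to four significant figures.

7.436

Each stage contributes driven/driver: gear mesh 34/31 = 1.0968, belt 242/383 = 0.63185, belt 260/63 = 4.127, gear mesh 117/45 = 2.6.
Overall: 1.0968 × 0.63185 × 4.127 × 2.6 = 7.436.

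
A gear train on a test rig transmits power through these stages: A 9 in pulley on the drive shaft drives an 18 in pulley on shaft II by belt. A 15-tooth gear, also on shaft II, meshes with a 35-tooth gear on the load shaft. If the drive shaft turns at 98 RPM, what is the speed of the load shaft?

21 RPM

the drive shaft → shaft II (belt, 18/9): 98 ÷ 2 = 49 RPM
shaft II → the load shaft (gear mesh, 35/15): 49 ÷ 2.3333 = 21 RPM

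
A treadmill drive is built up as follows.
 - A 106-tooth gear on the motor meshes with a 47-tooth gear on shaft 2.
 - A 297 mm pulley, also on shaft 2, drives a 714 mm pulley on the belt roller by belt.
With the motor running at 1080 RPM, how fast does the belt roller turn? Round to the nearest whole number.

1013 RPM

Gear mesh: ratio = 47/106 = 0.4434, so shaft 2 turns at 1080 / 0.4434 = 2435.7 RPM.
Belt: ratio = 714/297 = 2.404, so the belt roller turns at 2435.7 / 2.404 = 1013.2 RPM.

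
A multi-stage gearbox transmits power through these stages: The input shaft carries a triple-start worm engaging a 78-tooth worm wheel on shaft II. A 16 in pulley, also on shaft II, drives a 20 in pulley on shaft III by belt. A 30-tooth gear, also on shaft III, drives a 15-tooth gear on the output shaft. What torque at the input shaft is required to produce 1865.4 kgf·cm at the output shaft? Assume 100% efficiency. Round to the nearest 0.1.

Overall ratio R = 26 × 1.25 × 0.5 = 16.25.
Input torque = output torque / R = 1865.4 / 16.25 = 114.79 kgf·cm.

114.8 kgf·cm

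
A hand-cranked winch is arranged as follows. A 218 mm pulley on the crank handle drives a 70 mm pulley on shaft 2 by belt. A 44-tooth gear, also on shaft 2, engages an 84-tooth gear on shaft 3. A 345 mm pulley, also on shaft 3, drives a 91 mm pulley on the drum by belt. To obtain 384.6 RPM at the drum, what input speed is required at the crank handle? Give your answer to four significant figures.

Overall ratio R = 0.3211 × 1.9091 × 0.26377 = 0.16169.
Required input speed = output speed × R = 384.6 × 0.16169 = 62.187 RPM.

62.19 RPM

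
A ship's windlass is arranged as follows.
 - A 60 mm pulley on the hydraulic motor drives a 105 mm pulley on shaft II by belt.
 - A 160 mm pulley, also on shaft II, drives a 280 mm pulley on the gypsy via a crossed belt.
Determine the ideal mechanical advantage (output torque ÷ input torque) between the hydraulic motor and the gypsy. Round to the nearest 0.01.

3.06

Each stage contributes driven/driver: belt 105/60 = 1.75, belt 280/160 = 1.75.
Overall: 1.75 × 1.75 = 3.0625.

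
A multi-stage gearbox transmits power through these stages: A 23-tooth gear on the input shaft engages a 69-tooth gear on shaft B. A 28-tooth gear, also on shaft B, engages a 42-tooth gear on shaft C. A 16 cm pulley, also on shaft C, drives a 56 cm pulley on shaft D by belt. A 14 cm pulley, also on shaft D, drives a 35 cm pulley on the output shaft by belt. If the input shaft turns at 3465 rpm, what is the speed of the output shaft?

gear mesh 69/23 = 3 → 3465/3 = 1155 rpm
gear mesh 42/28 = 1.5 → 1155/1.5 = 770 rpm
belt 56/16 = 3.5 → 770/3.5 = 220 rpm
belt 35/14 = 2.5 → 220/2.5 = 88 rpm

88 rpm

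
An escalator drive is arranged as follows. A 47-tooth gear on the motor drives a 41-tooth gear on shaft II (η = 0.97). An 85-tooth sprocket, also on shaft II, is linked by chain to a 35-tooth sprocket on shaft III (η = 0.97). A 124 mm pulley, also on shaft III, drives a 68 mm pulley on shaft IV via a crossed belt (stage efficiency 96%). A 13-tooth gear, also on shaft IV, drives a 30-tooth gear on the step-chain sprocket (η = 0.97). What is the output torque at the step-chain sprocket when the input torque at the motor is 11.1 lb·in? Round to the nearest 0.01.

gear mesh 41/47 = 0.87234 → τ = 11.1·0.87234·0.97 = 9.3925 lb·in
chain 35/85 = 0.41176 → τ = 9.3925·0.41176·0.97 = 3.7515 lb·in
belt 68/124 = 0.54839 → τ = 3.7515·0.54839·0.96 = 1.975 lb·in
gear mesh 30/13 = 2.3077 → τ = 1.975·2.3077·0.97 = 4.4209 lb·in

4.42 lb·in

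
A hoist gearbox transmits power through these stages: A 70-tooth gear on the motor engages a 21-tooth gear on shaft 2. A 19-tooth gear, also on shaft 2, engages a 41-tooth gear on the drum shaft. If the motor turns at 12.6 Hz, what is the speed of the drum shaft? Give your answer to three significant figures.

19.5 Hz

the motor → shaft 2 (gear mesh, 21/70): 12.6 ÷ 0.3 = 42 Hz
shaft 2 → the drum shaft (gear mesh, 41/19): 42 ÷ 2.1579 = 19.463 Hz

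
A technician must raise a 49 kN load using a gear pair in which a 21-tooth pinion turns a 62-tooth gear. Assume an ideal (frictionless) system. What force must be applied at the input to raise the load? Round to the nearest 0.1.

Gear pair MA = 62/21 = 2.9524.
Effort = load / MA = 49 / 2.9524 = 16.597 kN.

16.6 kN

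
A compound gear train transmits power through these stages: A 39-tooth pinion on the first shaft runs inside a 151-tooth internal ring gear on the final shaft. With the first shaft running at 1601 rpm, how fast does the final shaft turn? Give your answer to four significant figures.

internal gear 151/39 = 3.8718 → 1601/3.8718 = 413.5 rpm

413.5 rpm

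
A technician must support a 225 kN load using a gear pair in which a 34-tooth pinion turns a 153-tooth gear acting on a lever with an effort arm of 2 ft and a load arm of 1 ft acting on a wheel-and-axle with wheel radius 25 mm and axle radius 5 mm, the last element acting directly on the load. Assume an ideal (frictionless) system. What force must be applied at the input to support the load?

Gear pair MA = 153/34 = 4.5.
Lever MA = effort arm / load arm = 2/1 = 2.
Wheel-and-axle MA = R/r = 25/5 = 5.
Combined ideal MA = 4.5 × 2 × 5 = 45.
Effort = load / MA = 225 / 45 = 5 kN.

5 kN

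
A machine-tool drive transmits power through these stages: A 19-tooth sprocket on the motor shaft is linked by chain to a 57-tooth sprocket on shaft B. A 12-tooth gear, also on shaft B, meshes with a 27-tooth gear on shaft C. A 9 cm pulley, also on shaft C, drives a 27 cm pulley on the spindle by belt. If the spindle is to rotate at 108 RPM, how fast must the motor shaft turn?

Overall ratio R = 3 × 2.25 × 3 = 20.25.
Required input speed = output speed × R = 108 × 20.25 = 2187 RPM.

2187 RPM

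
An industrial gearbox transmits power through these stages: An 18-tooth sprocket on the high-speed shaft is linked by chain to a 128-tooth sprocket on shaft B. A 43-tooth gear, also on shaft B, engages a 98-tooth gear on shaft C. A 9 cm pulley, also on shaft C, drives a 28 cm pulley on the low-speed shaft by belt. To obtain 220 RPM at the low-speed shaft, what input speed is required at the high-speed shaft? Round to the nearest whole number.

Overall ratio R = 7.1111 × 2.2791 × 3.1111 = 50.421.
Required input speed = output speed × R = 220 × 50.421 = 11093 RPM.

11093 RPM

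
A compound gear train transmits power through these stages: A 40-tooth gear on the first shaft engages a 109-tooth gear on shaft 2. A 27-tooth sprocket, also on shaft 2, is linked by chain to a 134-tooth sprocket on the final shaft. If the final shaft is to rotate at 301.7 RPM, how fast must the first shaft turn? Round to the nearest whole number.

Overall ratio R = 2.725 × 4.963 = 13.524.
Required input speed = output speed × R = 301.7 × 13.524 = 4080.2 RPM.

4080 RPM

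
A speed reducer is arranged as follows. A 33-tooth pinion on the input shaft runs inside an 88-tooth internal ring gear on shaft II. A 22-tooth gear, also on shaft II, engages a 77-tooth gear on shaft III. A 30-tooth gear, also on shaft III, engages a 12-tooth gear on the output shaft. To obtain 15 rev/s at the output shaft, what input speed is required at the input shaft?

Overall ratio R = 2.6667 × 3.5 × 0.4 = 3.7333.
Required input speed = output speed × R = 15 × 3.7333 = 56 rev/s.

56 rev/s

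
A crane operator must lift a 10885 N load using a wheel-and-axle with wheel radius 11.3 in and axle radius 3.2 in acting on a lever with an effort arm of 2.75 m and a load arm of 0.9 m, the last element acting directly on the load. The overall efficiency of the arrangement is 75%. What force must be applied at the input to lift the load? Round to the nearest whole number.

Wheel-and-axle MA = R/r = 11.3/3.2 = 3.5312.
Lever MA = effort arm / load arm = 2.75/0.9 = 3.0556.
Combined ideal MA = 3.5312 × 3.0556 = 10.79.
Actual MA = 10.79 × 0.75 = 8.0924.
Effort = load / actual MA = 10885 / 8.0924 = 1345.1 N.

1345 N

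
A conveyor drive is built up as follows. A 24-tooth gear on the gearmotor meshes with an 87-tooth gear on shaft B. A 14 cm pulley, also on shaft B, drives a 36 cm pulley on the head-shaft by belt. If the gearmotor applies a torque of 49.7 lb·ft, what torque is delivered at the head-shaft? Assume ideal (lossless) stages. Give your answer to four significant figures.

gear mesh 87/24 = 3.625 → τ = 49.7·3.625 = 180.16 lb·ft
belt 36/14 = 2.5714 → τ = 180.16·2.5714 = 463.28 lb·ft

463.3 lb·ft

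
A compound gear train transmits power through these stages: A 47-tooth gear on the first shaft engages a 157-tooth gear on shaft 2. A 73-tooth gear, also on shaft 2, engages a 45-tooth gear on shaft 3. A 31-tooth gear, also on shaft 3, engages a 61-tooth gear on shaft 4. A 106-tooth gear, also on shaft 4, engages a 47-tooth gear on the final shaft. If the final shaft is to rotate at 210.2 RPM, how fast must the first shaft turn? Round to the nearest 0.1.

377.6 RPM

Overall ratio R = 3.3404 × 0.61644 × 1.9677 × 0.4434 = 1.7966.
Required input speed = output speed × R = 210.2 × 1.7966 = 377.65 RPM.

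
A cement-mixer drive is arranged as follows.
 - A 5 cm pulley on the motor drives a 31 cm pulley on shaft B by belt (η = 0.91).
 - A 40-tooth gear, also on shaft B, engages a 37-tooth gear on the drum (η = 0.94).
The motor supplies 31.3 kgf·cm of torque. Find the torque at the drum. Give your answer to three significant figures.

154 kgf·cm

Belt: ratio = 31/5 = 6.2; torque at shaft B = 31.3 × 6.2 × 0.91 = 176.59 kgf·cm.
Gear mesh: ratio = 37/40 = 0.925; torque at the drum = 176.59 × 0.925 × 0.94 = 153.55 kgf·cm.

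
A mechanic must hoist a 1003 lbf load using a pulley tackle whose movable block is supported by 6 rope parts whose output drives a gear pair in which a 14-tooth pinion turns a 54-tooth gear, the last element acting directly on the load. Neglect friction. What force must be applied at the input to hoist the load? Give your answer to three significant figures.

43.3 lbf

Block-and-tackle MA = number of supporting rope parts = 6.
Gear pair MA = 54/14 = 3.8571.
Combined ideal MA = 6 × 3.8571 = 23.143.
Effort = load / MA = 1003 / 23.143 = 43.34 lbf.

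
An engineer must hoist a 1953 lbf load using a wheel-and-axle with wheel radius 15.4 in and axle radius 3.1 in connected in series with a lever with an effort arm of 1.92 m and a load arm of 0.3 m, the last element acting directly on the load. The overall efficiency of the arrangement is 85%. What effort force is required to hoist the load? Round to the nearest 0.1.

Wheel-and-axle MA = R/r = 15.4/3.1 = 4.9677.
Lever MA = effort arm / load arm = 1.92/0.3 = 6.4.
Combined ideal MA = 4.9677 × 6.4 = 31.794.
Actual MA = 31.794 × 0.85 = 27.025.
Effort = load / actual MA = 1953 / 27.025 = 72.268 lbf.

72.3 lbf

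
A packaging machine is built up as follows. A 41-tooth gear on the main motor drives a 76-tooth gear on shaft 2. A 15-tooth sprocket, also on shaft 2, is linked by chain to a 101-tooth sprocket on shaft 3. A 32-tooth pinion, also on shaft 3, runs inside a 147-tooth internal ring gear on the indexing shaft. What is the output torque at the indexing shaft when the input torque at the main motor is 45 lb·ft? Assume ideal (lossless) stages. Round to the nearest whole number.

gear mesh 76/41 = 1.8537 → τ = 45·1.8537 = 83.415 lb·ft
chain 101/15 = 6.7333 → τ = 83.415·6.7333 = 561.66 lb·ft
internal gear 147/32 = 4.5938 → τ = 561.66·4.5938 = 2580.1 lb·ft

2580 lb·ft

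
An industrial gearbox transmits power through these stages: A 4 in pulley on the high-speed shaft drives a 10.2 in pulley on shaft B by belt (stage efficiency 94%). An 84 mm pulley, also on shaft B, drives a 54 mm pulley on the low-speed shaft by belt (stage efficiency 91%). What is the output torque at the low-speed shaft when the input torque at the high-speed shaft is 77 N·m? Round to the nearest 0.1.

Belt: ratio = 10.2/4 = 2.55; torque at shaft B = 77 × 2.55 × 0.94 = 184.57 N·m.
Belt: ratio = 54/84 = 0.64286; torque at the low-speed shaft = 184.57 × 0.64286 × 0.91 = 107.97 N·m.

108.0 N·m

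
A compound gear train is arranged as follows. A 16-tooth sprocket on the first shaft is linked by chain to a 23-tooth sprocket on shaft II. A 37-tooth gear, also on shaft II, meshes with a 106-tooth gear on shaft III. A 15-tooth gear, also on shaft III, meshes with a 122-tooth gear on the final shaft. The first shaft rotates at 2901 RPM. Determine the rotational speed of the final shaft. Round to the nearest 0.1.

Chain: ratio = 23/16 = 1.4375, so shaft II turns at 2901 / 1.4375 = 2018.1 RPM.
Gear mesh: ratio = 106/37 = 2.8649, so shaft III turns at 2018.1 / 2.8649 = 704.43 RPM.
Gear mesh: ratio = 122/15 = 8.1333, so the final shaft turns at 704.43 / 8.1333 = 86.61 RPM.

86.6 RPM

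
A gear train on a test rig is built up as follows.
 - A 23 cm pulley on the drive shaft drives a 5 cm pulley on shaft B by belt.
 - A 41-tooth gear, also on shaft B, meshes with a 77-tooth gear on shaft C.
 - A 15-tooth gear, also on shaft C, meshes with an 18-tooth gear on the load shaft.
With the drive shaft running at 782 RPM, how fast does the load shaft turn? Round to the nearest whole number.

belt 5/23 = 0.21739 → 782/0.21739 = 3597.2 RPM
gear mesh 77/41 = 1.878 → 3597.2/1.878 = 1915.4 RPM
gear mesh 18/15 = 1.2 → 1915.4/1.2 = 1596.2 RPM

1596 RPM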